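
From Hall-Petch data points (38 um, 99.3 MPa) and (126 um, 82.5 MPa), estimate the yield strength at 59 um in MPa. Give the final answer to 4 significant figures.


sigma_y = sigma0 + k / sqrt(d)
1/sqrt(d1) = 1/sqrt(3.8e-05) = 162.221;  1/sqrt(d2) = 89.0871
k = (sigma1 - sigma2) / (1/sqrt(d1) - 1/sqrt(d2)) = (99.3 - 82.5) / (162.221 - 89.0871) = 0.229714 MPa*m^0.5
sigma0 = sigma1 - k/sqrt(d1) = 99.3 - 0.229714*162.221 = 62.0354 MPa
sigma_y(d3) = 62.0354 + 0.229714 / sqrt(5.9e-05) = 91.94 MPa


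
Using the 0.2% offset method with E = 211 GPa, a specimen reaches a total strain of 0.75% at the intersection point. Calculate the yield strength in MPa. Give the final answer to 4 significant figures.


Offset strain = 0.002
Elastic strain at yield = total_strain - offset = 7.5e-03 - 0.002 = 5.5e-03
sigma_y = E * elastic_strain = 211000 * 5.5e-03
sigma_y = 1161 MPa


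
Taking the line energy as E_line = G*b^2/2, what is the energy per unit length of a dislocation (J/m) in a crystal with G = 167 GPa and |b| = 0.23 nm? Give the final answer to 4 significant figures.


E = G*b^2/2
b = 0.23 nm = 2.3e-10 m
G = 167 GPa = 1.67e+11 Pa
E = 0.5 * 1.67e+11 * (2.3e-10)^2
E = 4.417e-09 J/m


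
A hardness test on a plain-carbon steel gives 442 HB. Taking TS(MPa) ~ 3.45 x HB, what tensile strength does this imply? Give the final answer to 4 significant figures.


TS (MPa) = 3.45 * HB
TS = 3.45 * 442
TS = 1525 MPa


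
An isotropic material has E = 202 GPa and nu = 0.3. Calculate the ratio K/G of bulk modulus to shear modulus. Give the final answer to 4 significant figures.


G = E / (2*(1+nu))
G = 202 / (2*(1+0.3)) = 77.6923 GPa
K = E / (3*(1-2*nu))
K = 202 / (3*(1-2*0.3)) = 168.333 GPa
K/G = 168.333 / 77.6923 = 2.167


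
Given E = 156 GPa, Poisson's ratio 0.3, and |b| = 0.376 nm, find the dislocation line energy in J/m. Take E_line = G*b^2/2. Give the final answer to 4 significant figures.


Step 1: G = E / (2*(1+nu))
G = 156 / (2*(1+0.3)) = 60 GPa = 6e+10 Pa
Step 2: E_line = G*b^2/2
b = 0.376 nm = 3.76e-10 m
E_line = 0.5 * 6e+10 * (3.76e-10)^2 = 4.241e-09 J/m


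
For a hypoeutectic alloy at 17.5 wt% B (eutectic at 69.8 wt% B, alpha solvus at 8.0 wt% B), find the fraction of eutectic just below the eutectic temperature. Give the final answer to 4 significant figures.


f_primary = (C_e - C0) / (C_e - C_alpha_max)
f_primary = (69.8 - 17.5) / (69.8 - 8.0)
f_primary = 0.846278
f_eutectic = 1 - 0.846278 = 0.1537


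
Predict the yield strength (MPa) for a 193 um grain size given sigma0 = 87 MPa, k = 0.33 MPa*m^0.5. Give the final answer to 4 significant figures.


sigma_y = sigma0 + k / sqrt(d)
d = 193 um = 1.93e-04 m
sigma_y = 87 + 0.33 / sqrt(1.93e-04)
sigma_y = 110.8 MPa


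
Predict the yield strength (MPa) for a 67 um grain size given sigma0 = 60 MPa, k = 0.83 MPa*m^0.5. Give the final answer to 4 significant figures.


sigma_y = sigma0 + k / sqrt(d)
d = 67 um = 6.7e-05 m
sigma_y = 60 + 0.83 / sqrt(6.7e-05)
sigma_y = 161.4 MPa


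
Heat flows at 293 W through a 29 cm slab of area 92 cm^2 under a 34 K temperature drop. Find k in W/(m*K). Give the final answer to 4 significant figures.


k = Q*L / (A*dT)
L = 0.29 m, A = 9.2e-03 m^2
k = 293 * 0.29 / (9.2e-03 * 34)
k = 271.6 W/(m*K)


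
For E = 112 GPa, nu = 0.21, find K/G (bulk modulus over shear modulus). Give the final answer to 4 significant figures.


G = E / (2*(1+nu))
G = 112 / (2*(1+0.21)) = 46.281 GPa
K = E / (3*(1-2*nu))
K = 112 / (3*(1-2*0.21)) = 64.3678 GPa
K/G = 64.3678 / 46.281 = 1.391


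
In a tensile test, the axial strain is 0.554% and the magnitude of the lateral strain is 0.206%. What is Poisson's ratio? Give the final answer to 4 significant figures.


nu = -epsilon_lat / epsilon_axial
Lateral strain is contraction (negative), so using magnitudes:
nu = 0.206 / 0.554
nu = 0.3718


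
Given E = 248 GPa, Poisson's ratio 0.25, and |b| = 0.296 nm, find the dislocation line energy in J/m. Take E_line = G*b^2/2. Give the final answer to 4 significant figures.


Step 1: G = E / (2*(1+nu))
G = 248 / (2*(1+0.25)) = 99.2 GPa = 9.92e+10 Pa
Step 2: E_line = G*b^2/2
b = 0.296 nm = 2.96e-10 m
E_line = 0.5 * 9.92e+10 * (2.96e-10)^2 = 4.346e-09 J/m


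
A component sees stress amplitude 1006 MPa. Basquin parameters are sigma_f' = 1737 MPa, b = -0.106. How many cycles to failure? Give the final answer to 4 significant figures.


sigma_a = sigma_f' * (2*Nf)^b
2*Nf = (sigma_a / sigma_f')^(1/b)
2*Nf = (1006 / 1737)^(1/-0.106)
2*Nf = 172.883
Nf = 86.44 cycles


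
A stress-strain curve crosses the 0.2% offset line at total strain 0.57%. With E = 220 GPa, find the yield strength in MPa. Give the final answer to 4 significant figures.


Offset strain = 0.002
Elastic strain at yield = total_strain - offset = 5.7e-03 - 0.002 = 3.7e-03
sigma_y = E * elastic_strain = 220000 * 3.7e-03
sigma_y = 814 MPa


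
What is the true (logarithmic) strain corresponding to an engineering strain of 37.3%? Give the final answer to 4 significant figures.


epsilon_true = ln(1 + epsilon_eng)
epsilon_true = ln(1 + 0.373)
epsilon_true = 0.317


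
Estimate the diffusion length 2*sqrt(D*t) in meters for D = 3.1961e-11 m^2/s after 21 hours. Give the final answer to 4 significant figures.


t = 21 hr = 75600 s
Diffusion length = 2*sqrt(D*t)
= 2*sqrt(3.1961e-11 * 75600)
= 3.109e-03 m


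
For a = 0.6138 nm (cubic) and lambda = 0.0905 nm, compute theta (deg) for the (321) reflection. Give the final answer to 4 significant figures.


d = a / sqrt(h^2+k^2+l^2)
d = 0.6138 / sqrt(14) = 0.164045 nm
lambda = 2*d*sin(theta)  =>  sin(theta) = lambda / (2*d)
sin(theta) = 0.0905 / (2 * 0.164045) = 0.275839
theta = 16.01 deg


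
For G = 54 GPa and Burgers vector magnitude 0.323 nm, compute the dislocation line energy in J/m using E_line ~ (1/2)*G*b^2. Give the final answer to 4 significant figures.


E = G*b^2/2
b = 0.323 nm = 3.23e-10 m
G = 54 GPa = 5.4e+10 Pa
E = 0.5 * 5.4e+10 * (3.23e-10)^2
E = 2.817e-09 J/m


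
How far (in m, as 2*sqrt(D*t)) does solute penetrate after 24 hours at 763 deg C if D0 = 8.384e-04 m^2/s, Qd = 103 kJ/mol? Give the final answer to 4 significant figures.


Step 1: D = D0 * exp(-Qd/(R*T))
T = 1036.15 K
D = 8.384e-04 * exp(-103e3 / (8.314 * 1036.15)) = 5.38026e-09 m^2/s
Step 2: L = 2*sqrt(D*t)
t = 24 h = 86400 s
L = 2*sqrt(5.38026e-09 * 86400) = 0.04312 m


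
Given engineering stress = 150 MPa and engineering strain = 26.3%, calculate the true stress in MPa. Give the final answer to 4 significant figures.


sigma_true = sigma_eng * (1 + epsilon_eng)
sigma_true = 150 * (1 + 0.263)
sigma_true = 189.5 MPa


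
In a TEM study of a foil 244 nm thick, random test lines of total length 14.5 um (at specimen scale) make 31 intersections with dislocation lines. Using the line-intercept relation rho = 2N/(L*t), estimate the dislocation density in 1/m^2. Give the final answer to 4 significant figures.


rho = 2N / (L * t)
L = 14.5 um = 1.45e-05 m, t = 244 nm = 2.44e-07 m
rho = 2 * 31 / (1.45e-05 * 2.44e-07)
rho = 1.752e+13 1/m^2


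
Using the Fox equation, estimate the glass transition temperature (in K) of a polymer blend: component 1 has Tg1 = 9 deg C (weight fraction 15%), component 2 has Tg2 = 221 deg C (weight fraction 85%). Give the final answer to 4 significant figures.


1/Tg = w1/Tg1 + w2/Tg2 (in Kelvin)
Tg1 = 282.15 K, Tg2 = 494.15 K
1/Tg = 0.15/282.15 + 0.85/494.15
Tg = 444.1 K


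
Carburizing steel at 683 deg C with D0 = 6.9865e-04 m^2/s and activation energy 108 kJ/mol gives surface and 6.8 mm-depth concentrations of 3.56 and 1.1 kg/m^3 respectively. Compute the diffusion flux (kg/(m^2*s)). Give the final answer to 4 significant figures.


Step 1: D = D0 * exp(-Qd/(R*T))
T = 683 + 273.15 = 956.15 K
D = 6.9865e-04 * exp(-108e3 / (8.314 * 956.15)) = 8.78998e-10 m^2/s
Step 2: J = D * (C1 - C2) / dx
J = 8.78998e-10 * (3.56 - 1.1) / 6.8e-03
J = 3.18e-07 kg/(m^2*s)


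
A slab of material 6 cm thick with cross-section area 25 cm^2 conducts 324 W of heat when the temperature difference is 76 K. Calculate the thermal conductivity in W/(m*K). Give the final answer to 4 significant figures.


k = Q*L / (A*dT)
L = 0.06 m, A = 2.5e-03 m^2
k = 324 * 0.06 / (2.5e-03 * 76)
k = 102.3 W/(m*K)


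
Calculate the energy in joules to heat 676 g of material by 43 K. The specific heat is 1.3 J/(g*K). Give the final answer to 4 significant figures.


Q = m * cp * dT
Q = 676 * 1.3 * 43
Q = 37790 J


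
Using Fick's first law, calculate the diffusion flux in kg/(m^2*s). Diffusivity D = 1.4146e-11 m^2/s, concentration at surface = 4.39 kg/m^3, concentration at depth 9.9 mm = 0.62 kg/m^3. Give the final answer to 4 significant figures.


J = -D * (dC/dx) = D * (C1 - C2) / dx
J = 1.4146e-11 * (4.39 - 0.62) / 9.9e-03
J = 5.387e-09 kg/(m^2*s)


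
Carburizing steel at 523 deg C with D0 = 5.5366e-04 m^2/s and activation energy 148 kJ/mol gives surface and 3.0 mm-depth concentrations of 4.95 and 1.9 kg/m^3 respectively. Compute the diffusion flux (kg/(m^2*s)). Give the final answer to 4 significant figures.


Step 1: D = D0 * exp(-Qd/(R*T))
T = 523 + 273.15 = 796.15 K
D = 5.5366e-04 * exp(-148e3 / (8.314 * 796.15)) = 1.07834e-13 m^2/s
Step 2: J = D * (C1 - C2) / dx
J = 1.07834e-13 * (4.95 - 1.9) / 3e-03
J = 1.096e-10 kg/(m^2*s)


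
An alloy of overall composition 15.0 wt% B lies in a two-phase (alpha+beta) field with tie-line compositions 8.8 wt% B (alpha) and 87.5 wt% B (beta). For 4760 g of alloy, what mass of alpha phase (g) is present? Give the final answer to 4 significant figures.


f_alpha = (C_beta - C0) / (C_beta - C_alpha)
f_alpha = (87.5 - 15.0) / (87.5 - 8.8) = 0.92122
m_alpha = f_alpha * m_total = 0.92122 * 4760 = 4385 g


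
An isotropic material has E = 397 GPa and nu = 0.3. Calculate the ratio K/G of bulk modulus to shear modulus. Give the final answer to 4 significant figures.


G = E / (2*(1+nu))
G = 397 / (2*(1+0.3)) = 152.692 GPa
K = E / (3*(1-2*nu))
K = 397 / (3*(1-2*0.3)) = 330.833 GPa
K/G = 330.833 / 152.692 = 2.167


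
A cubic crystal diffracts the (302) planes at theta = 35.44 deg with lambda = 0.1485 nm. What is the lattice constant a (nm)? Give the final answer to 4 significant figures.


d = lambda / (2*sin(theta))
d = 0.1485 / (2*sin(35.44 deg))
d = 0.12805 nm
a = d * sqrt(h^2+k^2+l^2) = 0.12805 * sqrt(13)
a = 0.4617 nm


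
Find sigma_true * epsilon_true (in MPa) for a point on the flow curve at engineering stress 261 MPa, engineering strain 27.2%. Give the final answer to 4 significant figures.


sigma_true = sigma_eng * (1 + epsilon_eng)
sigma_true = 261 * (1 + 0.272) = 331.992 MPa
epsilon_true = ln(1 + epsilon_eng)
epsilon_true = ln(1 + 0.272) = 0.24059
sigma_true * epsilon_true = 331.992 * 0.24059 = 79.87 MPa


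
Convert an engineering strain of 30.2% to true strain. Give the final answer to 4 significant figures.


epsilon_true = ln(1 + epsilon_eng)
epsilon_true = ln(1 + 0.302)
epsilon_true = 0.2639


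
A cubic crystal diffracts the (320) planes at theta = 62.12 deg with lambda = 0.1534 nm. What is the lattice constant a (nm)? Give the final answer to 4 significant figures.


d = lambda / (2*sin(theta))
d = 0.1534 / (2*sin(62.12 deg))
d = 0.0867717 nm
a = d * sqrt(h^2+k^2+l^2) = 0.0867717 * sqrt(13)
a = 0.3129 nm


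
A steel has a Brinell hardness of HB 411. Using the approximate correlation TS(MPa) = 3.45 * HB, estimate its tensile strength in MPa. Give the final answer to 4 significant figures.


TS (MPa) = 3.45 * HB
TS = 3.45 * 411
TS = 1418 MPa


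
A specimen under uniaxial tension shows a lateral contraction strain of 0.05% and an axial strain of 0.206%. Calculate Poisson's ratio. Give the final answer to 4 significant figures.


nu = -epsilon_lat / epsilon_axial
Lateral strain is contraction (negative), so using magnitudes:
nu = 0.05 / 0.206
nu = 0.2427


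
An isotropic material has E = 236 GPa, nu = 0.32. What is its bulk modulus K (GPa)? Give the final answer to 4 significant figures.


K = E / (3*(1-2*nu))
K = 236 / (3*(1-2*0.32))
K = 218.5 GPa


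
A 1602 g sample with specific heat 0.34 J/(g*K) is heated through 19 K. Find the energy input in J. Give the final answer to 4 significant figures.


Q = m * cp * dT
Q = 1602 * 0.34 * 19
Q = 10350 J


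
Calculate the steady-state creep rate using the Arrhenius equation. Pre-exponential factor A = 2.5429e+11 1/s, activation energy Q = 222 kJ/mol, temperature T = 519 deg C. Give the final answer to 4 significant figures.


rate = A * exp(-Q / (R*T))
T = 519 + 273.15 = 792.15 K
rate = 2.5429e+11 * exp(-222e3 / (8.314 * 792.15))
rate = 5.835e-04 1/s


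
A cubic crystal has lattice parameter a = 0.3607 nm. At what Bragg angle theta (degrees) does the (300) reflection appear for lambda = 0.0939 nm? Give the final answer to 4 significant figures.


d = a / sqrt(h^2+k^2+l^2)
d = 0.3607 / sqrt(9) = 0.120233 nm
lambda = 2*d*sin(theta)  =>  sin(theta) = lambda / (2*d)
sin(theta) = 0.0939 / (2 * 0.120233) = 0.390491
theta = 22.99 deg


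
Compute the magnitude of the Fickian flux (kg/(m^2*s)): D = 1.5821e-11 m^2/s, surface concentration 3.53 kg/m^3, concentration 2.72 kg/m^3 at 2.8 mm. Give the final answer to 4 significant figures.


J = -D * (dC/dx) = D * (C1 - C2) / dx
J = 1.5821e-11 * (3.53 - 2.72) / 2.8e-03
J = 4.577e-09 kg/(m^2*s)


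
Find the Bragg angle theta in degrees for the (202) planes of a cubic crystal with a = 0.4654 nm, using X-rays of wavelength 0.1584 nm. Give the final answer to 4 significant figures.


d = a / sqrt(h^2+k^2+l^2)
d = 0.4654 / sqrt(8) = 0.164544 nm
lambda = 2*d*sin(theta)  =>  sin(theta) = lambda / (2*d)
sin(theta) = 0.1584 / (2 * 0.164544) = 0.481331
theta = 28.77 deg


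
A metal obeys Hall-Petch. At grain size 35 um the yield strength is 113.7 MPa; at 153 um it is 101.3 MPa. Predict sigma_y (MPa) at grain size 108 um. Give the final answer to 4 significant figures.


sigma_y = sigma0 + k / sqrt(d)
1/sqrt(d1) = 1/sqrt(3.5e-05) = 169.031;  1/sqrt(d2) = 80.8452
k = (sigma1 - sigma2) / (1/sqrt(d1) - 1/sqrt(d2)) = (113.7 - 101.3) / (169.031 - 80.8452) = 0.140612 MPa*m^0.5
sigma0 = sigma1 - k/sqrt(d1) = 113.7 - 0.140612*169.031 = 89.9322 MPa
sigma_y(d3) = 89.9322 + 0.140612 / sqrt(1.08e-04) = 103.5 MPa


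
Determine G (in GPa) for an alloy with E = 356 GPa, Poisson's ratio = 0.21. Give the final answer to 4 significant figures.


G = E / (2*(1+nu))
G = 356 / (2*(1+0.21))
G = 147.1 GPa


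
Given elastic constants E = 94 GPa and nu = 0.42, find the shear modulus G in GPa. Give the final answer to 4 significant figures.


G = E / (2*(1+nu))
G = 94 / (2*(1+0.42))
G = 33.1 GPa


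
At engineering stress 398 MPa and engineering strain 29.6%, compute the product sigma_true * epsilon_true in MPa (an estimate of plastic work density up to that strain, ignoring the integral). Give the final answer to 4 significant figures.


sigma_true = sigma_eng * (1 + epsilon_eng)
sigma_true = 398 * (1 + 0.296) = 515.808 MPa
epsilon_true = ln(1 + epsilon_eng)
epsilon_true = ln(1 + 0.296) = 0.259283
sigma_true * epsilon_true = 515.808 * 0.259283 = 133.7 MPa


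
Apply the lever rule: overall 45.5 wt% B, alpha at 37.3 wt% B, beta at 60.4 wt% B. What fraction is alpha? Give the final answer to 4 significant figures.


f_alpha = (C_beta - C0) / (C_beta - C_alpha)
f_alpha = (60.4 - 45.5) / (60.4 - 37.3)
f_alpha = 0.645


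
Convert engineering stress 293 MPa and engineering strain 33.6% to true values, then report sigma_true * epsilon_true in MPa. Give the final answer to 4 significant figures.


sigma_true = sigma_eng * (1 + epsilon_eng)
sigma_true = 293 * (1 + 0.336) = 391.448 MPa
epsilon_true = ln(1 + epsilon_eng)
epsilon_true = ln(1 + 0.336) = 0.28968
sigma_true * epsilon_true = 391.448 * 0.28968 = 113.4 MPa


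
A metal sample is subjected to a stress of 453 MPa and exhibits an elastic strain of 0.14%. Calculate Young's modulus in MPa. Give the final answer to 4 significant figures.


E = sigma / epsilon
epsilon = 0.14% = 1.4e-03
E = 453 / 1.4e-03
E = 323600 MPa


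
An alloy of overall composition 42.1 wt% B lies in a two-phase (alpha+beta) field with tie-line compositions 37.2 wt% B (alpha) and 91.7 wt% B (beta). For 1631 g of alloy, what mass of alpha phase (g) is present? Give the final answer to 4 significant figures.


f_alpha = (C_beta - C0) / (C_beta - C_alpha)
f_alpha = (91.7 - 42.1) / (91.7 - 37.2) = 0.910092
m_alpha = f_alpha * m_total = 0.910092 * 1631 = 1484 g


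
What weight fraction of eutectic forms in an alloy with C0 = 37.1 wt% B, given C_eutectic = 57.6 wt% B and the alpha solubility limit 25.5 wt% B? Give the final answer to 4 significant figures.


f_primary = (C_e - C0) / (C_e - C_alpha_max)
f_primary = (57.6 - 37.1) / (57.6 - 25.5)
f_primary = 0.638629
f_eutectic = 1 - 0.638629 = 0.3614


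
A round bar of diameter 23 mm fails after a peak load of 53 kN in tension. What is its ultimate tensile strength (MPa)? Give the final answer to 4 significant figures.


A0 = pi*(d/2)^2 = pi*(23/2)^2 = 415.476 mm^2
UTS = F_max / A0 = 53*1000 / 415.476
UTS = 127.6 MPa


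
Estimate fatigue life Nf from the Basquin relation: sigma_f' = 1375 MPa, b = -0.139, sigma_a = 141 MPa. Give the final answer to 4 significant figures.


sigma_a = sigma_f' * (2*Nf)^b
2*Nf = (sigma_a / sigma_f')^(1/b)
2*Nf = (141 / 1375)^(1/-0.139)
2*Nf = 1.3053e+07
Nf = 6.526e+06 cycles


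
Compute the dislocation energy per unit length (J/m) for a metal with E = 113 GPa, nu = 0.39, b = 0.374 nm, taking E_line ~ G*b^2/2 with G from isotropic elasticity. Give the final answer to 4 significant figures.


Step 1: G = E / (2*(1+nu))
G = 113 / (2*(1+0.39)) = 40.6475 GPa = 4.06475e+10 Pa
Step 2: E_line = G*b^2/2
b = 0.374 nm = 3.74e-10 m
E_line = 0.5 * 4.06475e+10 * (3.74e-10)^2 = 2.843e-09 J/m


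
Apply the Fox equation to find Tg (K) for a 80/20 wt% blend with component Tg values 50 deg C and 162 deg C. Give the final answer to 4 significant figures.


1/Tg = w1/Tg1 + w2/Tg2 (in Kelvin)
Tg1 = 323.15 K, Tg2 = 435.15 K
1/Tg = 0.8/323.15 + 0.2/435.15
Tg = 340.7 K


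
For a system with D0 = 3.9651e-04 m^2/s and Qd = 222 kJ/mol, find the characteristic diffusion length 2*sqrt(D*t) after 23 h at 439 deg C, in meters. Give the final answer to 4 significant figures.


Step 1: D = D0 * exp(-Qd/(R*T))
T = 712.15 K
D = 3.9651e-04 * exp(-222e3 / (8.314 * 712.15)) = 2.06278e-20 m^2/s
Step 2: L = 2*sqrt(D*t)
t = 23 h = 82800 s
L = 2*sqrt(2.06278e-20 * 82800) = 8.266e-08 m


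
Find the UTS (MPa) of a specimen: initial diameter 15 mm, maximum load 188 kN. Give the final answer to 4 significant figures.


A0 = pi*(d/2)^2 = pi*(15/2)^2 = 176.715 mm^2
UTS = F_max / A0 = 188*1000 / 176.715
UTS = 1064 MPa


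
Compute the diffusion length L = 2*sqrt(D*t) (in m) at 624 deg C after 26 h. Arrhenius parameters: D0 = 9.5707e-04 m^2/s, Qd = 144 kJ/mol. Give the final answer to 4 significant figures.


Step 1: D = D0 * exp(-Qd/(R*T))
T = 897.15 K
D = 9.5707e-04 * exp(-144e3 / (8.314 * 897.15)) = 3.94956e-12 m^2/s
Step 2: L = 2*sqrt(D*t)
t = 26 h = 93600 s
L = 2*sqrt(3.94956e-12 * 93600) = 1.216e-03 m


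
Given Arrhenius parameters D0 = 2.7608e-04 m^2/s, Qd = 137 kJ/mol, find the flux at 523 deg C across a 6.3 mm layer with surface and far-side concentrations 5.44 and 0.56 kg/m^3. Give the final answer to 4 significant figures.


Step 1: D = D0 * exp(-Qd/(R*T))
T = 523 + 273.15 = 796.15 K
D = 2.7608e-04 * exp(-137e3 / (8.314 * 796.15)) = 2.83316e-13 m^2/s
Step 2: J = D * (C1 - C2) / dx
J = 2.83316e-13 * (5.44 - 0.56) / 6.3e-03
J = 2.195e-10 kg/(m^2*s)


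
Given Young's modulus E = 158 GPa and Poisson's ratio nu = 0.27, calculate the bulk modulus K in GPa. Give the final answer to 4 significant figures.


K = E / (3*(1-2*nu))
K = 158 / (3*(1-2*0.27))
K = 114.5 GPa


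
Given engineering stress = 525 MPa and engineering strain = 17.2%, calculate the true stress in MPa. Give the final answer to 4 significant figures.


sigma_true = sigma_eng * (1 + epsilon_eng)
sigma_true = 525 * (1 + 0.172)
sigma_true = 615.3 MPa


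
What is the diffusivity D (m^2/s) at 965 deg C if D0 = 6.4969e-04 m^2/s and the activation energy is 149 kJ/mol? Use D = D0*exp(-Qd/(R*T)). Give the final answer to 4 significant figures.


D = D0 * exp(-Qd / (R*T))
T = 1238.15 K
D = 6.4969e-04 * exp(-149e3 / (8.314 * 1238.15))
D = 3.361e-10 m^2/s


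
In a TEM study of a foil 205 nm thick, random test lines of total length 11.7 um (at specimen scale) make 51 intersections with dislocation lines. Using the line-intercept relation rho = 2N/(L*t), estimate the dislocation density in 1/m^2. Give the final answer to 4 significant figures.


rho = 2N / (L * t)
L = 11.7 um = 1.17e-05 m, t = 205 nm = 2.05e-07 m
rho = 2 * 51 / (1.17e-05 * 2.05e-07)
rho = 4.253e+13 1/m^2


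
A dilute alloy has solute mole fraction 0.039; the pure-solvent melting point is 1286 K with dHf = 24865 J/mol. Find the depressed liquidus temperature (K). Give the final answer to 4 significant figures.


dT = R*Tm^2*x / dHf
dT = 8.314 * 1286^2 * 0.039 / 24865
dT = 21.5659 K
T_new = 1286 - 21.5659 = 1264 K


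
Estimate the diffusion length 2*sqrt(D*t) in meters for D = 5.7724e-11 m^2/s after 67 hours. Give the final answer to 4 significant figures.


t = 67 hr = 241200 s
Diffusion length = 2*sqrt(D*t)
= 2*sqrt(5.7724e-11 * 241200)
= 7.463e-03 m


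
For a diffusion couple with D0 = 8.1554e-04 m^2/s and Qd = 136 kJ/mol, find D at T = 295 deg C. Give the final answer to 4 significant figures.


D = D0 * exp(-Qd / (R*T))
T = 568.15 K
D = 8.1554e-04 * exp(-136e3 / (8.314 * 568.15))
D = 2.555e-16 m^2/s


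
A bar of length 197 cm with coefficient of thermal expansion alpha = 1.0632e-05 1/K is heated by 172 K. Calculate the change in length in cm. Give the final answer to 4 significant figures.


dL = L0 * alpha * dT
dL = 197 * 1.0632e-05 * 172
dL = 0.3603 cm


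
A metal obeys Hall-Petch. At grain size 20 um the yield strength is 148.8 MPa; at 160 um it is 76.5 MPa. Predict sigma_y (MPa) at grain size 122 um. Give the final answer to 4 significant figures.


sigma_y = sigma0 + k / sqrt(d)
1/sqrt(d1) = 1/sqrt(2e-05) = 223.607;  1/sqrt(d2) = 79.0569
k = (sigma1 - sigma2) / (1/sqrt(d1) - 1/sqrt(d2)) = (148.8 - 76.5) / (223.607 - 79.0569) = 0.500173 MPa*m^0.5
sigma0 = sigma1 - k/sqrt(d1) = 148.8 - 0.500173*223.607 = 36.9578 MPa
sigma_y(d3) = 36.9578 + 0.500173 / sqrt(1.22e-04) = 82.24 MPa


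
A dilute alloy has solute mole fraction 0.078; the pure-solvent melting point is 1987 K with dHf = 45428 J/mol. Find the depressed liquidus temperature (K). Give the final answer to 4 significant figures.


dT = R*Tm^2*x / dHf
dT = 8.314 * 1987^2 * 0.078 / 45428
dT = 56.3607 K
T_new = 1987 - 56.3607 = 1931 K


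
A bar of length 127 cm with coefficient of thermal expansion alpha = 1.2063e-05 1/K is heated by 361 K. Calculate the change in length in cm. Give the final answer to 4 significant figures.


dL = L0 * alpha * dT
dL = 127 * 1.2063e-05 * 361
dL = 0.5531 cm


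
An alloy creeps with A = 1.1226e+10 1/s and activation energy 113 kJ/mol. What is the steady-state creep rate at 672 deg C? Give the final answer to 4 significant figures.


rate = A * exp(-Q / (R*T))
T = 672 + 273.15 = 945.15 K
rate = 1.1226e+10 * exp(-113e3 / (8.314 * 945.15))
rate = 6382 1/s


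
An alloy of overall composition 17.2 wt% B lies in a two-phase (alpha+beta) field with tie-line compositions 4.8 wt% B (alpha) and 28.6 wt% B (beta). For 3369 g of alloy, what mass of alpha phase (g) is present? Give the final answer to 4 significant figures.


f_alpha = (C_beta - C0) / (C_beta - C_alpha)
f_alpha = (28.6 - 17.2) / (28.6 - 4.8) = 0.478992
m_alpha = f_alpha * m_total = 0.478992 * 3369 = 1614 g


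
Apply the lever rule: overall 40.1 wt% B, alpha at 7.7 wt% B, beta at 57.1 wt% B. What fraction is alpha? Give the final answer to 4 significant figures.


f_alpha = (C_beta - C0) / (C_beta - C_alpha)
f_alpha = (57.1 - 40.1) / (57.1 - 7.7)
f_alpha = 0.3441


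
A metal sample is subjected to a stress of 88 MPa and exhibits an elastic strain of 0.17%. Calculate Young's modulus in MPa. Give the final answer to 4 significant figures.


E = sigma / epsilon
epsilon = 0.17% = 1.7e-03
E = 88 / 1.7e-03
E = 51760 MPa


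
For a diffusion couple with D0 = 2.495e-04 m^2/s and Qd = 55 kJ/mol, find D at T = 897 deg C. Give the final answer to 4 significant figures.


D = D0 * exp(-Qd / (R*T))
T = 1170.15 K
D = 2.495e-04 * exp(-55e3 / (8.314 * 1170.15))
D = 8.746e-07 m^2/s


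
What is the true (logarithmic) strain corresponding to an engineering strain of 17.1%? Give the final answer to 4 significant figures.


epsilon_true = ln(1 + epsilon_eng)
epsilon_true = ln(1 + 0.171)
epsilon_true = 0.1579


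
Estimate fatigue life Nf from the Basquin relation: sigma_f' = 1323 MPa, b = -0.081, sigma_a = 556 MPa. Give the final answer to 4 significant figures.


sigma_a = sigma_f' * (2*Nf)^b
2*Nf = (sigma_a / sigma_f')^(1/b)
2*Nf = (556 / 1323)^(1/-0.081)
2*Nf = 44459.4
Nf = 22230 cycles


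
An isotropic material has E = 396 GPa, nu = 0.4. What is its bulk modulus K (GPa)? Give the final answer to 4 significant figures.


K = E / (3*(1-2*nu))
K = 396 / (3*(1-2*0.4))
K = 660 GPa


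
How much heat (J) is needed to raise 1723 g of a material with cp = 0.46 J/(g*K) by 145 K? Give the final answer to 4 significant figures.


Q = m * cp * dT
Q = 1723 * 0.46 * 145
Q = 114900 J


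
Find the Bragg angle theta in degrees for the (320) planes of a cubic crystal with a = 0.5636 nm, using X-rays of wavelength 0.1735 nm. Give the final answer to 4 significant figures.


d = a / sqrt(h^2+k^2+l^2)
d = 0.5636 / sqrt(13) = 0.156315 nm
lambda = 2*d*sin(theta)  =>  sin(theta) = lambda / (2*d)
sin(theta) = 0.1735 / (2 * 0.156315) = 0.554971
theta = 33.71 deg


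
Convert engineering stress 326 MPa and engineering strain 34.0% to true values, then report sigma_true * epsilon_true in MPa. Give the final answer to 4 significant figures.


sigma_true = sigma_eng * (1 + epsilon_eng)
sigma_true = 326 * (1 + 0.34) = 436.84 MPa
epsilon_true = ln(1 + epsilon_eng)
epsilon_true = ln(1 + 0.34) = 0.29267
sigma_true * epsilon_true = 436.84 * 0.29267 = 127.8 MPa


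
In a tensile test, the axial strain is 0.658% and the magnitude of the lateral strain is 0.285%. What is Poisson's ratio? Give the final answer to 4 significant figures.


nu = -epsilon_lat / epsilon_axial
Lateral strain is contraction (negative), so using magnitudes:
nu = 0.285 / 0.658
nu = 0.4331


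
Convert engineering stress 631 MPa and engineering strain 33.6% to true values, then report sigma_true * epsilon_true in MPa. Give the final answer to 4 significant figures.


sigma_true = sigma_eng * (1 + epsilon_eng)
sigma_true = 631 * (1 + 0.336) = 843.016 MPa
epsilon_true = ln(1 + epsilon_eng)
epsilon_true = ln(1 + 0.336) = 0.28968
sigma_true * epsilon_true = 843.016 * 0.28968 = 244.2 MPa


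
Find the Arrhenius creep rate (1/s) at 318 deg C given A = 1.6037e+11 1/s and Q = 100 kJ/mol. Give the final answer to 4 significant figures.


rate = A * exp(-Q / (R*T))
T = 318 + 273.15 = 591.15 K
rate = 1.6037e+11 * exp(-100e3 / (8.314 * 591.15))
rate = 233.7 1/s


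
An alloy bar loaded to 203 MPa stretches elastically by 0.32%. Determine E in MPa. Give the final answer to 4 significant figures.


E = sigma / epsilon
epsilon = 0.32% = 3.2e-03
E = 203 / 3.2e-03
E = 63440 MPa


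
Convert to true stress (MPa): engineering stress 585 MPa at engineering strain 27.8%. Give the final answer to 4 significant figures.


sigma_true = sigma_eng * (1 + epsilon_eng)
sigma_true = 585 * (1 + 0.278)
sigma_true = 747.6 MPa


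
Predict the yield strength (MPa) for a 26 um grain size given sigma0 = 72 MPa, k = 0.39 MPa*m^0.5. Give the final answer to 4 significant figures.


sigma_y = sigma0 + k / sqrt(d)
d = 26 um = 2.6e-05 m
sigma_y = 72 + 0.39 / sqrt(2.6e-05)
sigma_y = 148.5 MPa


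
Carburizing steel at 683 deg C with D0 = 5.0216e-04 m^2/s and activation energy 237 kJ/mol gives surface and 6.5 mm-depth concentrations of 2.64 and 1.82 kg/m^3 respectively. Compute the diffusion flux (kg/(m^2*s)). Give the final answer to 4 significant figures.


Step 1: D = D0 * exp(-Qd/(R*T))
T = 683 + 273.15 = 956.15 K
D = 5.0216e-04 * exp(-237e3 / (8.314 * 956.15)) = 5.6627e-17 m^2/s
Step 2: J = D * (C1 - C2) / dx
J = 5.6627e-17 * (2.64 - 1.82) / 6.5e-03
J = 7.144e-15 kg/(m^2*s)


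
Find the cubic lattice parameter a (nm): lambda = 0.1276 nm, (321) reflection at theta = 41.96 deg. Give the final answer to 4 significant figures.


d = lambda / (2*sin(theta))
d = 0.1276 / (2*sin(41.96 deg))
d = 0.0954216 nm
a = d * sqrt(h^2+k^2+l^2) = 0.0954216 * sqrt(14)
a = 0.357 nm


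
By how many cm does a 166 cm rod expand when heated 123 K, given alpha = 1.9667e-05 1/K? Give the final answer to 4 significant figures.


dL = L0 * alpha * dT
dL = 166 * 1.9667e-05 * 123
dL = 0.4016 cm


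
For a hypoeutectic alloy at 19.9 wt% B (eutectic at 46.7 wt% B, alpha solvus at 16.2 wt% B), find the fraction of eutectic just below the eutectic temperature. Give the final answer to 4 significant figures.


f_primary = (C_e - C0) / (C_e - C_alpha_max)
f_primary = (46.7 - 19.9) / (46.7 - 16.2)
f_primary = 0.878689
f_eutectic = 1 - 0.878689 = 0.1213


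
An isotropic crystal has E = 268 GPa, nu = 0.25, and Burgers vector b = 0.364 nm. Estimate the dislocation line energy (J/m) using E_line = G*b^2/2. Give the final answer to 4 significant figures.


Step 1: G = E / (2*(1+nu))
G = 268 / (2*(1+0.25)) = 107.2 GPa = 1.072e+11 Pa
Step 2: E_line = G*b^2/2
b = 0.364 nm = 3.64e-10 m
E_line = 0.5 * 1.072e+11 * (3.64e-10)^2 = 7.102e-09 J/m


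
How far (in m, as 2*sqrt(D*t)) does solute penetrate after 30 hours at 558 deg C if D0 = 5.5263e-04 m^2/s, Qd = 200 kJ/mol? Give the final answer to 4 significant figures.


Step 1: D = D0 * exp(-Qd/(R*T))
T = 831.15 K
D = 5.5263e-04 * exp(-200e3 / (8.314 * 831.15)) = 1.48845e-16 m^2/s
Step 2: L = 2*sqrt(D*t)
t = 30 h = 108000 s
L = 2*sqrt(1.48845e-16 * 108000) = 8.019e-06 m


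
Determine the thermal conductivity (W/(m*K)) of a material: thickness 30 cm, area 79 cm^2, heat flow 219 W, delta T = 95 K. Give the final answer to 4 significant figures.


k = Q*L / (A*dT)
L = 0.3 m, A = 7.9e-03 m^2
k = 219 * 0.3 / (7.9e-03 * 95)
k = 87.54 W/(m*K)


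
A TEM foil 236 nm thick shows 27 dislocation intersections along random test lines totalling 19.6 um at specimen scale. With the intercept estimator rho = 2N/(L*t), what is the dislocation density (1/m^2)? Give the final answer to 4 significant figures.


rho = 2N / (L * t)
L = 19.6 um = 1.96e-05 m, t = 236 nm = 2.36e-07 m
rho = 2 * 27 / (1.96e-05 * 2.36e-07)
rho = 1.167e+13 1/m^2


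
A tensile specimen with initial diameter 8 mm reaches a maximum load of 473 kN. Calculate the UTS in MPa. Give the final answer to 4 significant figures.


A0 = pi*(d/2)^2 = pi*(8/2)^2 = 50.2655 mm^2
UTS = F_max / A0 = 473*1000 / 50.2655
UTS = 9410 MPa


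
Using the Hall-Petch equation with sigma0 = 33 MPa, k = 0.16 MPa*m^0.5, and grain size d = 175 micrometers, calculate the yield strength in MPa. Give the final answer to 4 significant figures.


sigma_y = sigma0 + k / sqrt(d)
d = 175 um = 1.75e-04 m
sigma_y = 33 + 0.16 / sqrt(1.75e-04)
sigma_y = 45.09 MPa


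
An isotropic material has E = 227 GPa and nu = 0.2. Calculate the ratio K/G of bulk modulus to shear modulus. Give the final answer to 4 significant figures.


G = E / (2*(1+nu))
G = 227 / (2*(1+0.2)) = 94.5833 GPa
K = E / (3*(1-2*nu))
K = 227 / (3*(1-2*0.2)) = 126.111 GPa
K/G = 126.111 / 94.5833 = 1.333


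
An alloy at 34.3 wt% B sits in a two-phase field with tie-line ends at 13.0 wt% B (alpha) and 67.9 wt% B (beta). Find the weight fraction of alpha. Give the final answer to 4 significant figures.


f_alpha = (C_beta - C0) / (C_beta - C_alpha)
f_alpha = (67.9 - 34.3) / (67.9 - 13.0)
f_alpha = 0.612


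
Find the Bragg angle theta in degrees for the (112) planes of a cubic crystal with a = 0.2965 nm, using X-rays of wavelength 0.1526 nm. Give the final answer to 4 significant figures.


d = a / sqrt(h^2+k^2+l^2)
d = 0.2965 / sqrt(6) = 0.121046 nm
lambda = 2*d*sin(theta)  =>  sin(theta) = lambda / (2*d)
sin(theta) = 0.1526 / (2 * 0.121046) = 0.630341
theta = 39.08 deg


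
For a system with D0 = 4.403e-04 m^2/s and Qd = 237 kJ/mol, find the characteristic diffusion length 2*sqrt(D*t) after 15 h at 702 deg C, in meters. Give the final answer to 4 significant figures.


Step 1: D = D0 * exp(-Qd/(R*T))
T = 975.15 K
D = 4.403e-04 * exp(-237e3 / (8.314 * 975.15)) = 8.8758e-17 m^2/s
Step 2: L = 2*sqrt(D*t)
t = 15 h = 54000 s
L = 2*sqrt(8.8758e-17 * 54000) = 4.379e-06 m


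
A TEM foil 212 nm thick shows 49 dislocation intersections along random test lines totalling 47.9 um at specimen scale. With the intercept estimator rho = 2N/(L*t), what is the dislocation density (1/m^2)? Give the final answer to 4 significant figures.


rho = 2N / (L * t)
L = 47.9 um = 4.79e-05 m, t = 212 nm = 2.12e-07 m
rho = 2 * 49 / (4.79e-05 * 2.12e-07)
rho = 9.651e+12 1/m^2


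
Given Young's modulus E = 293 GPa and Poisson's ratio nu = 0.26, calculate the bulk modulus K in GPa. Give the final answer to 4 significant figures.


K = E / (3*(1-2*nu))
K = 293 / (3*(1-2*0.26))
K = 203.5 GPa


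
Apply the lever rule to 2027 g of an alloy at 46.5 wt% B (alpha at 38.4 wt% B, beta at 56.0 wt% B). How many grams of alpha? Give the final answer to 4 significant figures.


f_alpha = (C_beta - C0) / (C_beta - C_alpha)
f_alpha = (56.0 - 46.5) / (56.0 - 38.4) = 0.539773
m_alpha = f_alpha * m_total = 0.539773 * 2027 = 1094 g


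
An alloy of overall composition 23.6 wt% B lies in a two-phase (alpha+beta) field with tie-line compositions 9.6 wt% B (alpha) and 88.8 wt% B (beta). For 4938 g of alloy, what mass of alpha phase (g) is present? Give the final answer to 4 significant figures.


f_alpha = (C_beta - C0) / (C_beta - C_alpha)
f_alpha = (88.8 - 23.6) / (88.8 - 9.6) = 0.823232
m_alpha = f_alpha * m_total = 0.823232 * 4938 = 4065 g


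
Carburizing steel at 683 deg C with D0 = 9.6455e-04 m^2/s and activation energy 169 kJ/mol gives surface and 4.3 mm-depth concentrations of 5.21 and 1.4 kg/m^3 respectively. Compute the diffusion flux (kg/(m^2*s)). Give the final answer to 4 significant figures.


Step 1: D = D0 * exp(-Qd/(R*T))
T = 683 + 273.15 = 956.15 K
D = 9.6455e-04 * exp(-169e3 / (8.314 * 956.15)) = 5.64277e-13 m^2/s
Step 2: J = D * (C1 - C2) / dx
J = 5.64277e-13 * (5.21 - 1.4) / 4.3e-03
J = 5e-10 kg/(m^2*s)


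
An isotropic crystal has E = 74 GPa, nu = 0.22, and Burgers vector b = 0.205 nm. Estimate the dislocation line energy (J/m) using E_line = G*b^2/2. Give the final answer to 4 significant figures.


Step 1: G = E / (2*(1+nu))
G = 74 / (2*(1+0.22)) = 30.3279 GPa = 3.03279e+10 Pa
Step 2: E_line = G*b^2/2
b = 0.205 nm = 2.05e-10 m
E_line = 0.5 * 3.03279e+10 * (2.05e-10)^2 = 6.373e-10 J/m


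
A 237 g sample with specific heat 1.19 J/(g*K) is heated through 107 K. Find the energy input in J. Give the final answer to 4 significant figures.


Q = m * cp * dT
Q = 237 * 1.19 * 107
Q = 30180 J


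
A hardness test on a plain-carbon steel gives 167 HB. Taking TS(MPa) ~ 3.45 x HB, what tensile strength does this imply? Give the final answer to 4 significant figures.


TS (MPa) = 3.45 * HB
TS = 3.45 * 167
TS = 576.2 MPa


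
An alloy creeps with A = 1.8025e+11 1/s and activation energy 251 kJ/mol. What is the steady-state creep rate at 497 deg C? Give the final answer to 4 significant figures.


rate = A * exp(-Q / (R*T))
T = 497 + 273.15 = 770.15 K
rate = 1.8025e+11 * exp(-251e3 / (8.314 * 770.15))
rate = 1.704e-06 1/s


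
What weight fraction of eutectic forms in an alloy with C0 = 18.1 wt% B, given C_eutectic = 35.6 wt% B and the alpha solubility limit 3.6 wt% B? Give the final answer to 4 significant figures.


f_primary = (C_e - C0) / (C_e - C_alpha_max)
f_primary = (35.6 - 18.1) / (35.6 - 3.6)
f_primary = 0.546875
f_eutectic = 1 - 0.546875 = 0.4531


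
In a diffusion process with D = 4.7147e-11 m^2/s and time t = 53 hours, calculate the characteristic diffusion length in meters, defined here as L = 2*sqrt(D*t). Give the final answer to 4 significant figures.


t = 53 hr = 190800 s
Diffusion length = 2*sqrt(D*t)
= 2*sqrt(4.7147e-11 * 190800)
= 5.999e-03 m


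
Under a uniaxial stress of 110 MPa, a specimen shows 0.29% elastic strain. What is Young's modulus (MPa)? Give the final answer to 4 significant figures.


E = sigma / epsilon
epsilon = 0.29% = 2.9e-03
E = 110 / 2.9e-03
E = 37930 MPa


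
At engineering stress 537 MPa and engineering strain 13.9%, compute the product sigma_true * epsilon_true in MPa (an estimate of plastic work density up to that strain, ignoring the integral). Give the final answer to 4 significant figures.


sigma_true = sigma_eng * (1 + epsilon_eng)
sigma_true = 537 * (1 + 0.139) = 611.643 MPa
epsilon_true = ln(1 + epsilon_eng)
epsilon_true = ln(1 + 0.139) = 0.130151
sigma_true * epsilon_true = 611.643 * 0.130151 = 79.61 MPa


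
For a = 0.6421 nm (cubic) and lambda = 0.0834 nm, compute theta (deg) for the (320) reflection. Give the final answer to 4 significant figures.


d = a / sqrt(h^2+k^2+l^2)
d = 0.6421 / sqrt(13) = 0.178086 nm
lambda = 2*d*sin(theta)  =>  sin(theta) = lambda / (2*d)
sin(theta) = 0.0834 / (2 * 0.178086) = 0.234156
theta = 13.54 deg


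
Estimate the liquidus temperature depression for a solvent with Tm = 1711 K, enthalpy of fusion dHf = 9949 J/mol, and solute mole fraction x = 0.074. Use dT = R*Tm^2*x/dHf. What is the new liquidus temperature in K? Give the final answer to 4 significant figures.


dT = R*Tm^2*x / dHf
dT = 8.314 * 1711^2 * 0.074 / 9949
dT = 181.035 K
T_new = 1711 - 181.035 = 1530 K


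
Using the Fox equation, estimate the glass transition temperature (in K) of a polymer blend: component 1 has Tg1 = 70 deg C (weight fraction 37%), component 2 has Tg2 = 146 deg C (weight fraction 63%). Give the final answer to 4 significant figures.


1/Tg = w1/Tg1 + w2/Tg2 (in Kelvin)
Tg1 = 343.15 K, Tg2 = 419.15 K
1/Tg = 0.37/343.15 + 0.63/419.15
Tg = 387.4 K


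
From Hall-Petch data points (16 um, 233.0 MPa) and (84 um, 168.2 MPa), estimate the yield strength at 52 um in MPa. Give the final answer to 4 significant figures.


sigma_y = sigma0 + k / sqrt(d)
1/sqrt(d1) = 1/sqrt(1.6e-05) = 250;  1/sqrt(d2) = 109.109
k = (sigma1 - sigma2) / (1/sqrt(d1) - 1/sqrt(d2)) = (233.0 - 168.2) / (250 - 109.109) = 0.45993 MPa*m^0.5
sigma0 = sigma1 - k/sqrt(d1) = 233.0 - 0.45993*250 = 118.018 MPa
sigma_y(d3) = 118.018 + 0.45993 / sqrt(5.2e-05) = 181.8 MPa


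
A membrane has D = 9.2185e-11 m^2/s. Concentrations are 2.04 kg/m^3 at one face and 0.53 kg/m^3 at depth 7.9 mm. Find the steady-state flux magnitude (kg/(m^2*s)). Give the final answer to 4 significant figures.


J = -D * (dC/dx) = D * (C1 - C2) / dx
J = 9.2185e-11 * (2.04 - 0.53) / 7.9e-03
J = 1.762e-08 kg/(m^2*s)


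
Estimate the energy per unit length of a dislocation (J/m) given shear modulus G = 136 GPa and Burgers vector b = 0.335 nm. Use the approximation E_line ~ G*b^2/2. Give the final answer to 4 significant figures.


E = G*b^2/2
b = 0.335 nm = 3.35e-10 m
G = 136 GPa = 1.36e+11 Pa
E = 0.5 * 1.36e+11 * (3.35e-10)^2
E = 7.631e-09 J/m


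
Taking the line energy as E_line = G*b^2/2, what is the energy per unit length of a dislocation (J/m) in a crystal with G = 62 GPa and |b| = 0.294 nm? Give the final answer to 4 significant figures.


E = G*b^2/2
b = 0.294 nm = 2.94e-10 m
G = 62 GPa = 6.2e+10 Pa
E = 0.5 * 6.2e+10 * (2.94e-10)^2
E = 2.68e-09 J/m


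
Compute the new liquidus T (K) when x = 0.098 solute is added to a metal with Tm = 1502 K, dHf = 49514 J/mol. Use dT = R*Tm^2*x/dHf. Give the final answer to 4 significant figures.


dT = R*Tm^2*x / dHf
dT = 8.314 * 1502^2 * 0.098 / 49514
dT = 37.1234 K
T_new = 1502 - 37.1234 = 1465 K
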